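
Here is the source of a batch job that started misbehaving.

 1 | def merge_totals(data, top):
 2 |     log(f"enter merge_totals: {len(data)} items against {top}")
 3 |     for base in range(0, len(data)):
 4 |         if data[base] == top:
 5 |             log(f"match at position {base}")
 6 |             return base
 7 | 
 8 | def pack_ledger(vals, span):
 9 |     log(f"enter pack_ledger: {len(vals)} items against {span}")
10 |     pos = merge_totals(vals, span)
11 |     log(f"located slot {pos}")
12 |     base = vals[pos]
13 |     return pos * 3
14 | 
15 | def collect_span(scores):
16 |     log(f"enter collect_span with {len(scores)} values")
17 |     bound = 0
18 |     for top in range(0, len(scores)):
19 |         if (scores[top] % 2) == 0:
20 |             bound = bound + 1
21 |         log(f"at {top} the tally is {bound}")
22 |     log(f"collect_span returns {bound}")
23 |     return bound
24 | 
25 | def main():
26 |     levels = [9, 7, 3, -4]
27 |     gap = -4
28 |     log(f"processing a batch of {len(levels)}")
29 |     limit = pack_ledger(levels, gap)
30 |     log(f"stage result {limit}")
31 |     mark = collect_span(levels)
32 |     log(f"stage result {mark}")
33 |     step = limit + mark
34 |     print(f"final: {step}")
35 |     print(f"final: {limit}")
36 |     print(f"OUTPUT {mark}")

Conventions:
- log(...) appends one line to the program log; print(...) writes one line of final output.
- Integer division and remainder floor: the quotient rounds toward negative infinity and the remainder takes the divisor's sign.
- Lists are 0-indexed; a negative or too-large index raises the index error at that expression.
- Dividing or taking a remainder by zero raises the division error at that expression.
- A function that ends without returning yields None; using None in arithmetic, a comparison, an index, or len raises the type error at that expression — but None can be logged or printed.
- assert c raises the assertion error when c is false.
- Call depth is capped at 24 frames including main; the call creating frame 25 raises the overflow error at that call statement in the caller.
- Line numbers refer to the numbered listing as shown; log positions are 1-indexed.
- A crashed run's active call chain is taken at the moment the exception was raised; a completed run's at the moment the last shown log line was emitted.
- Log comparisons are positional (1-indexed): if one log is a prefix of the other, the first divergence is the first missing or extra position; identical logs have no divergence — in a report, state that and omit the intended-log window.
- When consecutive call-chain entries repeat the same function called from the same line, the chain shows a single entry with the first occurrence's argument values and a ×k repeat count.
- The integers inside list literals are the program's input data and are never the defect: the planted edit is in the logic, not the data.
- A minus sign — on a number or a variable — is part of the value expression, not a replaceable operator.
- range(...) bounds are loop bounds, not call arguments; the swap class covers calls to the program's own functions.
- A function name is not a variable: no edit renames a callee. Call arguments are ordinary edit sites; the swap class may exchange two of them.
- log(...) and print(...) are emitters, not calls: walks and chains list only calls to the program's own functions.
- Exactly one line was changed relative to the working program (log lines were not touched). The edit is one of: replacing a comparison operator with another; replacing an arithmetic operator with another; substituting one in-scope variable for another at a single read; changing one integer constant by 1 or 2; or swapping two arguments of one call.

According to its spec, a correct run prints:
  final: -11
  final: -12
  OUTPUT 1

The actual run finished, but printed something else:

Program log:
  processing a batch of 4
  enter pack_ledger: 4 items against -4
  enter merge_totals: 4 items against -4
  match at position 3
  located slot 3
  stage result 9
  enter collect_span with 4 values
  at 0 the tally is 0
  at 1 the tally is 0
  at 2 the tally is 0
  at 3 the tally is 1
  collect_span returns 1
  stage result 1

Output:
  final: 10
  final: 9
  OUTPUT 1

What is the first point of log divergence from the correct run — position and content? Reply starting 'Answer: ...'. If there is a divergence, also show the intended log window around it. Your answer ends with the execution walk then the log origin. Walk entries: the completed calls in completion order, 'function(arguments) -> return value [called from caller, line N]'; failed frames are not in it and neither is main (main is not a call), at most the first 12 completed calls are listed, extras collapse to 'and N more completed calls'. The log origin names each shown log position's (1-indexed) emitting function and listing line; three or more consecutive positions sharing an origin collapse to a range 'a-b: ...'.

Answer: at position 6 the run shows 'stage result 9' where the working version logs 'stage result -12'.
Intended log window:
  4: match at position 3
  5: located slot 3
  6: stage result -12
  7: enter collect_span with 4 values
Execution walk:
  merge_totals([9, 7, 3, -4], -4) -> 3  [called from pack_ledger, line 10]
  pack_ledger([9, 7, 3, -4], -4) -> 9  [called from main, line 29]
  collect_span([9, 7, 3, -4]) -> 1  [called from main, line 31]
Log origin:
  1: from main, line 28
  2: from pack_ledger, line 9
  3: from merge_totals, line 2
  4: from merge_totals, line 5
  5: from pack_ledger, line 11
  6: from main, line 30
  7: from collect_span, line 16
  8-11: from collect_span, line 21
  12: from collect_span, line 22
  13: from main, line 32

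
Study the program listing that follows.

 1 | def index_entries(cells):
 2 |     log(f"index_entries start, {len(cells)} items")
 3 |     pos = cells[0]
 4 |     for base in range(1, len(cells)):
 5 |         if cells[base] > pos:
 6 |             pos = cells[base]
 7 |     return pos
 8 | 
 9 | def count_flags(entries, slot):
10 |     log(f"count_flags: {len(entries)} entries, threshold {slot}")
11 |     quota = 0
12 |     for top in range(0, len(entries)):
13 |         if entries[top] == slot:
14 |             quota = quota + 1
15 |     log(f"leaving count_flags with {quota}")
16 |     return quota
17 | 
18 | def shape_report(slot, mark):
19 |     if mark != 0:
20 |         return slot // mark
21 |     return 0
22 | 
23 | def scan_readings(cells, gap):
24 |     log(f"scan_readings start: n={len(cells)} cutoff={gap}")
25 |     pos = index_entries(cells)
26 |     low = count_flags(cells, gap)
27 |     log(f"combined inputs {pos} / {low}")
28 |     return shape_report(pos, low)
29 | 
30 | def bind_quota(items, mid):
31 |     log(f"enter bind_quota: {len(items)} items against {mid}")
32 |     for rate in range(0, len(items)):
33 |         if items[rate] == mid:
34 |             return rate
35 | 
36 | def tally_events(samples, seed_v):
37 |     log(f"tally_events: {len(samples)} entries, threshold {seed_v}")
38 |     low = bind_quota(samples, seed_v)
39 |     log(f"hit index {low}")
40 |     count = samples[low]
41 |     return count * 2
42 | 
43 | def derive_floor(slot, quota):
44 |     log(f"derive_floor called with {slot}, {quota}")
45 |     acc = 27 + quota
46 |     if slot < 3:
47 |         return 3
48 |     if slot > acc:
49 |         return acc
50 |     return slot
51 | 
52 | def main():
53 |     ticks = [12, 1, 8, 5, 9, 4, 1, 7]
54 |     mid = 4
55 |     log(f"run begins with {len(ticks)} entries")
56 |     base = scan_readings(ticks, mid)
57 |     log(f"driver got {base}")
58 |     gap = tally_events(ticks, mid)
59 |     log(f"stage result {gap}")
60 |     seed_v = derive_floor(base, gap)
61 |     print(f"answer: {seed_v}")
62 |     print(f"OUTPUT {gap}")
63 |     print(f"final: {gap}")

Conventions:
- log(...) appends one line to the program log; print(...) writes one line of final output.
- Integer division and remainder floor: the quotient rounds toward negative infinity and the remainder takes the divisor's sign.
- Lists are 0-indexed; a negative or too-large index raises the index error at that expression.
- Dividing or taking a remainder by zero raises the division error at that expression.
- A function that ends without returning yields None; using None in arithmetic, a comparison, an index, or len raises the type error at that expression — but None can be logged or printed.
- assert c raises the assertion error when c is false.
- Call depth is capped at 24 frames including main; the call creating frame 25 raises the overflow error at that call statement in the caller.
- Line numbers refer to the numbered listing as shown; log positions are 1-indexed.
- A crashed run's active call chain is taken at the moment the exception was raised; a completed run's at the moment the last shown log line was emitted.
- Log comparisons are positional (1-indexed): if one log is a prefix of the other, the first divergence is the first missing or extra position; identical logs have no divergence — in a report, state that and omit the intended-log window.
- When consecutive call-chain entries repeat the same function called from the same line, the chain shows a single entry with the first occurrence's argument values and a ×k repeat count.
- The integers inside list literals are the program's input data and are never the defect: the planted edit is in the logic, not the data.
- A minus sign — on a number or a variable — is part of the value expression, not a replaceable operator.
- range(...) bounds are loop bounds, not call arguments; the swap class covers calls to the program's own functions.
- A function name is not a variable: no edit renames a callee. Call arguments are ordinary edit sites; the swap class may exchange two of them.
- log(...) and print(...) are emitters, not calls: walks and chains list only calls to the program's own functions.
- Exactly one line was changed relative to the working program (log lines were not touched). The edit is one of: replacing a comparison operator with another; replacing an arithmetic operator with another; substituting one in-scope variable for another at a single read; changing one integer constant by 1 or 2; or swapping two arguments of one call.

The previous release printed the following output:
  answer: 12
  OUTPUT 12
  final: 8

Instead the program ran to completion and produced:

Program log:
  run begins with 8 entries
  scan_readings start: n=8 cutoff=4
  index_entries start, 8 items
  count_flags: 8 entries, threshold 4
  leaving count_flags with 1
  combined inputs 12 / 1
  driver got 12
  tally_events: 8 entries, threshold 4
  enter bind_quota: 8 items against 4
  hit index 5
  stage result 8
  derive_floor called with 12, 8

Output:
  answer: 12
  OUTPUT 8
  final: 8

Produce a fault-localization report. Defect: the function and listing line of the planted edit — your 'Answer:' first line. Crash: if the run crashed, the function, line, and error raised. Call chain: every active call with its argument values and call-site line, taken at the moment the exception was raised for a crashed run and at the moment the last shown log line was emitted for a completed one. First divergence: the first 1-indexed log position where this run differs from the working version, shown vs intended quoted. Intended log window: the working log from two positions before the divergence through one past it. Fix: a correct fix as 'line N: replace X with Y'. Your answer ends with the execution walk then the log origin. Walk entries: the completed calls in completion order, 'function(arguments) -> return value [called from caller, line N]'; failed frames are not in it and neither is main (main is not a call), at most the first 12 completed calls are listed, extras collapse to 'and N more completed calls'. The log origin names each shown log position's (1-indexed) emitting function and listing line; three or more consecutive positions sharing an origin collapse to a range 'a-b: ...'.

Answer: the defect is in main at line 62.
Key observation: The logs agree in full; only the final output differs.
Call chain: main -> derive_floor(12, 8) (called at line 60).
First divergence: none — the logs agree in full.
Execution walk:
  index_entries([12, 1, 8, 5, 9, 4, 1, 7]) -> 12  [called from scan_readings, line 25]
  count_flags([12, 1, 8, 5, 9, 4, 1, 7], 4) -> 1  [called from scan_readings, line 26]
  shape_report(12, 1) -> 12  [called from scan_readings, line 28]
  scan_readings([12, 1, 8, 5, 9, 4, 1, 7], 4) -> 12  [called from main, line 56]
  bind_quota([12, 1, 8, 5, 9, 4, 1, 7], 4) -> 5  [called from tally_events, line 38]
  tally_events([12, 1, 8, 5, 9, 4, 1, 7], 4) -> 8  [called from main, line 58]
  derive_floor(12, 8) -> 12  [called from main, line 60]
Origin of each log line:
  1 — main, line 55
  2 — scan_readings, line 24
  3 — index_entries, line 2
  4 — count_flags, line 10
  5 — count_flags, line 15
  6 — scan_readings, line 27
  7 — main, line 57
  8 — tally_events, line 37
  9 — bind_quota, line 31
  10 — tally_events, line 39
  11 — main, line 59
  12 — derive_floor, line 44
A correct fix: line 62: replace `gap` with `base`.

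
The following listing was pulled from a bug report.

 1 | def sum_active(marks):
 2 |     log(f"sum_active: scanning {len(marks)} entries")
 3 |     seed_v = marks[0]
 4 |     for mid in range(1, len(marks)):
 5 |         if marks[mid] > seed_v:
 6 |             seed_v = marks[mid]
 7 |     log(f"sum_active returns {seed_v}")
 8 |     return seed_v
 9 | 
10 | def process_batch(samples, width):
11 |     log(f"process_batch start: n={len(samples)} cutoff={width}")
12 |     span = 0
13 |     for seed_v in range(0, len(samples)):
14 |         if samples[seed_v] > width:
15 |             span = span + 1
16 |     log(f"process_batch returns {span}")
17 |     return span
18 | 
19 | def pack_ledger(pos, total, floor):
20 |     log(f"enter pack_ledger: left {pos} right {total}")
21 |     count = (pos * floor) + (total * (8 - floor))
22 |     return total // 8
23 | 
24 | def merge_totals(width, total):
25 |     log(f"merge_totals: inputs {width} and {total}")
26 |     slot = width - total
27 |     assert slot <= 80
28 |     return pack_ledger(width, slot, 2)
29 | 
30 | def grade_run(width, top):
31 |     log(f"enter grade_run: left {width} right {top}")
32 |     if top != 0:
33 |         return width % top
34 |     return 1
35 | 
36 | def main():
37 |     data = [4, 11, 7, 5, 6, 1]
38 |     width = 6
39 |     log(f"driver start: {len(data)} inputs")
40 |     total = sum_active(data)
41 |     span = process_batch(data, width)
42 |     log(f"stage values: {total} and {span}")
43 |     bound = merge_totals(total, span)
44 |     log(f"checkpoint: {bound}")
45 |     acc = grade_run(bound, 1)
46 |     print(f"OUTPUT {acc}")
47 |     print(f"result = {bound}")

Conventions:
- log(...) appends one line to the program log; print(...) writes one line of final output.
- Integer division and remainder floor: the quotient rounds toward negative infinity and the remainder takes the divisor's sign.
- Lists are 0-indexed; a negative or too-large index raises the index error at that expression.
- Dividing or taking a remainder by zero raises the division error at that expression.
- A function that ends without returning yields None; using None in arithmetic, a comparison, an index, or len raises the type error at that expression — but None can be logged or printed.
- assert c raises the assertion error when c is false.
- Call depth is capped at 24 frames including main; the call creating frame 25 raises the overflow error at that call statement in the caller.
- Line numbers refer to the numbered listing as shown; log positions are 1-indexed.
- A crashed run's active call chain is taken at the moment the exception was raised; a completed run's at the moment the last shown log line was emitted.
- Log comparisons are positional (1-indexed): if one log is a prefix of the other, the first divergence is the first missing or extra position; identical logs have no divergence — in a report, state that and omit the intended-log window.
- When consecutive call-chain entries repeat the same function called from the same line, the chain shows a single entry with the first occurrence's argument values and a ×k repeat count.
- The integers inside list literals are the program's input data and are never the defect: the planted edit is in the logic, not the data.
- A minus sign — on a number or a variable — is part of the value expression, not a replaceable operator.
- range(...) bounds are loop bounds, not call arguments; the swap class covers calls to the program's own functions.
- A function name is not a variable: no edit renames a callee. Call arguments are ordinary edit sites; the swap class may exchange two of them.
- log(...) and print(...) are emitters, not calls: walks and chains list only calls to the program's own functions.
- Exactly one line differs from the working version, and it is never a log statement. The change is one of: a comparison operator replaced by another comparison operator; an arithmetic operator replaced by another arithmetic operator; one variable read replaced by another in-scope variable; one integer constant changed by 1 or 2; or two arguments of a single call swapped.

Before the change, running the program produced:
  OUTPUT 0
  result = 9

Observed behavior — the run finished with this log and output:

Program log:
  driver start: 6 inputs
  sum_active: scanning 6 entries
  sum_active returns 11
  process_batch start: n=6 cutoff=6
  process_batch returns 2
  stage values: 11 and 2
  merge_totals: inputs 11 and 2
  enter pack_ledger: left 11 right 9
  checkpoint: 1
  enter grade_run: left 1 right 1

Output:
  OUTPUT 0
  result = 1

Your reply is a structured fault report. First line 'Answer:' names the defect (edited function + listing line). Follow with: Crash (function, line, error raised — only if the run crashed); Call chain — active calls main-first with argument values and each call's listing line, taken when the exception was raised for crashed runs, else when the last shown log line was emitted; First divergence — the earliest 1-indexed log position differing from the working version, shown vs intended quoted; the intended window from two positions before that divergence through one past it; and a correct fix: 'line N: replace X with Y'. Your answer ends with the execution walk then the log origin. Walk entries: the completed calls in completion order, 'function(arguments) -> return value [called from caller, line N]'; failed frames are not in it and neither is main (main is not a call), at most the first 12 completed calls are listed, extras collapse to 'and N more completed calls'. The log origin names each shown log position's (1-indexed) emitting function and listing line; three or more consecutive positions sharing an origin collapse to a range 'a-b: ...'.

Answer: the defect is in pack_ledger at line 22.
The tell: Position 9 is the first bad log line: 'checkpoint: 1' should read 'checkpoint: 9'.
Call chain: main -> grade_run(1, 1) (called at line 45).
First divergence: at position 9 the run shows 'checkpoint: 1' where the working version logs 'checkpoint: 9'.
Intended log window:
  7: merge_totals: inputs 11 and 2
  8: enter pack_ledger: left 11 right 9
  9: checkpoint: 9
  10: enter grade_run: left 9 right 1
Execution walk:
  sum_active([4, 11, 7, 5, 6, 1]) -> 11  [called from main, line 40]
  process_batch([4, 11, 7, 5, 6, 1], 6) -> 2  [called from main, line 41]
  pack_ledger(11, 9, 2) -> 1  [called from merge_totals, line 28]
  merge_totals(11, 2) -> 1  [called from main, line 43]
  grade_run(1, 1) -> 0  [called from main, line 45]
Log origin:
  1: emitted by main (line 39)
  2: emitted by sum_active (line 2)
  3: emitted by sum_active (line 7)
  4: emitted by process_batch (line 11)
  5: emitted by process_batch (line 16)
  6: emitted by main (line 42)
  7: emitted by merge_totals (line 25)
  8: emitted by pack_ledger (line 20)
  9: emitted by main (line 44)
  10: emitted by grade_run (line 31)
A correct fix: line 22: replace `total` with `count`.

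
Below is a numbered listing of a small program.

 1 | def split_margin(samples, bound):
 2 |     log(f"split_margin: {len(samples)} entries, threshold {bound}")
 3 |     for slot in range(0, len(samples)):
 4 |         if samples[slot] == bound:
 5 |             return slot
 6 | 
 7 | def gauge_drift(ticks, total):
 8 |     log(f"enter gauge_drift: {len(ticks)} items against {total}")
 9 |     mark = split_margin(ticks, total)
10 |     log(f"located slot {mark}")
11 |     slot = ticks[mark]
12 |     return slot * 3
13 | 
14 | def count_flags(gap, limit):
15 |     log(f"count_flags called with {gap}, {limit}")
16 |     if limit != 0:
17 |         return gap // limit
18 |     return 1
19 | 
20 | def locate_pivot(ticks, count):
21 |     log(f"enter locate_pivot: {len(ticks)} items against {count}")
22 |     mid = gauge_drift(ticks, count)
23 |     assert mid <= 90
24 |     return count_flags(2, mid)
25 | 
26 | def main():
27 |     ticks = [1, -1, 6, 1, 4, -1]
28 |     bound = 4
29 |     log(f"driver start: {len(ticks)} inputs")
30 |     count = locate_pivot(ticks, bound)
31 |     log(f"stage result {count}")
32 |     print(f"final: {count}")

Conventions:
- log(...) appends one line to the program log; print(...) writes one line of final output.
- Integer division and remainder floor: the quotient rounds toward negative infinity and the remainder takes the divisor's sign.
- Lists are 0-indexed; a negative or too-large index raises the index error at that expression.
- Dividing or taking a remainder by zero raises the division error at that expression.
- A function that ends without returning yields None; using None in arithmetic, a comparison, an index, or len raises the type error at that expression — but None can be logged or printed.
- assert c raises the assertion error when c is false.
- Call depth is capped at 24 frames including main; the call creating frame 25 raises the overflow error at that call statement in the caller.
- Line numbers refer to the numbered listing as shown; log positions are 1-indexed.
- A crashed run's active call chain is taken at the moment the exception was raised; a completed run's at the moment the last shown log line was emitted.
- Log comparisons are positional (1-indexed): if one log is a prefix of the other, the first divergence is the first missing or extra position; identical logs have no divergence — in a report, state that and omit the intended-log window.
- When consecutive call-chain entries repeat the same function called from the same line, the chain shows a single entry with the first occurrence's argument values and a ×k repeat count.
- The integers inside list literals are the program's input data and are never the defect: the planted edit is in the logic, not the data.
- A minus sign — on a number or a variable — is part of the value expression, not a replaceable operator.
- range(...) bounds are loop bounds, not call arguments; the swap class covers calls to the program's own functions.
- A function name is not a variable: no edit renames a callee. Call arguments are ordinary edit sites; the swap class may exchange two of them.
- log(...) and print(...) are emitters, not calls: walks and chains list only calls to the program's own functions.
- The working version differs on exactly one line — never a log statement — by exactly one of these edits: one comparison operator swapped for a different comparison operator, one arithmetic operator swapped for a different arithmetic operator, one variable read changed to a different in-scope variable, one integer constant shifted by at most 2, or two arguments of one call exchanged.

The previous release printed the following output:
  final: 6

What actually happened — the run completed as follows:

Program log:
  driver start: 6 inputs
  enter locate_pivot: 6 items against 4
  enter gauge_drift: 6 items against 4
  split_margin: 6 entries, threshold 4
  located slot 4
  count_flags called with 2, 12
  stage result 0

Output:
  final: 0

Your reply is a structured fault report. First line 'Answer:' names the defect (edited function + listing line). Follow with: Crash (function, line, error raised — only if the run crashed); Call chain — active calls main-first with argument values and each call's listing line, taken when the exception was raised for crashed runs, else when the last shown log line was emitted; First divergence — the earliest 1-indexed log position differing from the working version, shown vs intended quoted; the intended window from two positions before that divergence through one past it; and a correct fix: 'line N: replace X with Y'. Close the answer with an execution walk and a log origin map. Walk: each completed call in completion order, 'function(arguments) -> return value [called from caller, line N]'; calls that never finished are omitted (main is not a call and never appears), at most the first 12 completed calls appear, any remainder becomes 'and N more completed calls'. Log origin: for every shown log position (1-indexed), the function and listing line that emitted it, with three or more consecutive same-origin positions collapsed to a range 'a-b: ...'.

Answer: the defect is in locate_pivot at line 24.
Key fact: At log position 6 the runs split — shown 'count_flags called with 2, 12', but the working version logs 'count_flags called with 12, 2'.
Call chain: main.
First divergence: position 6 — shown 'count_flags called with 2, 12', intended 'count_flags called with 12, 2'.
Intended log window:
  4: split_margin: 6 entries, threshold 4
  5: located slot 4
  6: count_flags called with 12, 2
  7: stage result 6
Execution walk:
  split_margin([1, -1, 6, 1, 4, -1], 4) -> 4  [called from gauge_drift, line 9]
  gauge_drift([1, -1, 6, 1, 4, -1], 4) -> 12  [called from locate_pivot, line 22]
  count_flags(2, 12) -> 0  [called from locate_pivot, line 24]
  locate_pivot([1, -1, 6, 1, 4, -1], 4) -> 0  [called from main, line 30]
Log line origins:
  1: from main, line 29
  2: from locate_pivot, line 21
  3: from gauge_drift, line 8
  4: from split_margin, line 2
  5: from gauge_drift, line 10
  6: from count_flags, line 15
  7: from main, line 31
A correct fix: line 24: replace `count_flags(2, mid)` with `count_flags(mid, 2)`.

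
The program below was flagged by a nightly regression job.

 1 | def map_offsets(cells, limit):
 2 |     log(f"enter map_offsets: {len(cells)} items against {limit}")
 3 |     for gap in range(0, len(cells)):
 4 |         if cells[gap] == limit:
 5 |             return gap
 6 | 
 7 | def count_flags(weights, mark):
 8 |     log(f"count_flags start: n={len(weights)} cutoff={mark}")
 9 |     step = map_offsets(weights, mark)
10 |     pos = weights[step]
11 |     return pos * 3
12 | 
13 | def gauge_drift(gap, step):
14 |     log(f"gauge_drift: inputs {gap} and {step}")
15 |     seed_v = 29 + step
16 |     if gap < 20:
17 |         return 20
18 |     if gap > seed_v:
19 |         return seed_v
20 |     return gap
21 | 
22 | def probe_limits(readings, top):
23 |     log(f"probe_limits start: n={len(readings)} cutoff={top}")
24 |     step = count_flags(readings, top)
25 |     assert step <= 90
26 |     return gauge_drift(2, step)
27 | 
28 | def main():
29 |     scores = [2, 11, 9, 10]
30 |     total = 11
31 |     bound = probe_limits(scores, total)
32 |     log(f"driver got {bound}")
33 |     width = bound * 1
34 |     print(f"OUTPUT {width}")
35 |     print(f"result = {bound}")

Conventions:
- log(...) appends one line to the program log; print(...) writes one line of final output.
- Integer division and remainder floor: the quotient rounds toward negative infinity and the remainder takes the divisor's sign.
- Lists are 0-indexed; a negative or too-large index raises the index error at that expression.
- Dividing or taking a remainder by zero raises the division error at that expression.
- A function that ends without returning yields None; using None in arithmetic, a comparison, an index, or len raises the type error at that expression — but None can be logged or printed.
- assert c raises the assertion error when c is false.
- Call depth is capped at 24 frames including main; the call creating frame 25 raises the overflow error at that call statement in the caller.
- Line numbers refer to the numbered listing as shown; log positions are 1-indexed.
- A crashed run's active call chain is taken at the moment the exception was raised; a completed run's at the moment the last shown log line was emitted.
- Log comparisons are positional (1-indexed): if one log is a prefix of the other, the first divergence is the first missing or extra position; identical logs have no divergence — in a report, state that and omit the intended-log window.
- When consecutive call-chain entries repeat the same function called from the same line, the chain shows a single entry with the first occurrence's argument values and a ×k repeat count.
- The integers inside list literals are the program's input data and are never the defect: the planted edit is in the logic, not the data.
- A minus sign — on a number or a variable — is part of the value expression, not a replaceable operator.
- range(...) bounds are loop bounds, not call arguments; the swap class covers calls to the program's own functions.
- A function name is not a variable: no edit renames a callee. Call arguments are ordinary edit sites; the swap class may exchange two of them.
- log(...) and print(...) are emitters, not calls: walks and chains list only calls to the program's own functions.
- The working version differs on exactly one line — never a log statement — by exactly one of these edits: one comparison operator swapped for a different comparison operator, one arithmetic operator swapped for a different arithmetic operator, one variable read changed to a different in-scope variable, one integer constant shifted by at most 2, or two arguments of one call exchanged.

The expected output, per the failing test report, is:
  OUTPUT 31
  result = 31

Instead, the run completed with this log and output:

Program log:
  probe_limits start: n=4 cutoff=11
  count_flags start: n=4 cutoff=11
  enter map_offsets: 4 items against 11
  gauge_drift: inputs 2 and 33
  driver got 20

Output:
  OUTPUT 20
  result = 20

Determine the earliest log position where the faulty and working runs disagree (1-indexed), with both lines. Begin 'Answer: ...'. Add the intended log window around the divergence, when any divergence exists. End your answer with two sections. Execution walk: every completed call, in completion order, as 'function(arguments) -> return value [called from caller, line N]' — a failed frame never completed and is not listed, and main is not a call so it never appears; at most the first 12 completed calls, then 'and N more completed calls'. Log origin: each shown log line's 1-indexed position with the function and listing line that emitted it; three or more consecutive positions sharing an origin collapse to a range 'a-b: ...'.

Answer: position 4 — the shown line 'gauge_drift: inputs 2 and 33' should read 'gauge_drift: inputs 33 and 2'.
Intended log window:
  2: count_flags start: n=4 cutoff=11
  3: enter map_offsets: 4 items against 11
  4: gauge_drift: inputs 33 and 2
  5: driver got 31
Execution walk:
  map_offsets([2, 11, 9, 10], 11) -> 1  [called from count_flags, line 9]
  count_flags([2, 11, 9, 10], 11) -> 33  [called from probe_limits, line 24]
  gauge_drift(2, 33) -> 20  [called from probe_limits, line 26]
  probe_limits([2, 11, 9, 10], 11) -> 20  [called from main, line 31]
Log origin:
  1: from probe_limits, line 23
  2: from count_flags, line 8
  3: from map_offsets, line 2
  4: from gauge_drift, line 14
  5: from main, line 32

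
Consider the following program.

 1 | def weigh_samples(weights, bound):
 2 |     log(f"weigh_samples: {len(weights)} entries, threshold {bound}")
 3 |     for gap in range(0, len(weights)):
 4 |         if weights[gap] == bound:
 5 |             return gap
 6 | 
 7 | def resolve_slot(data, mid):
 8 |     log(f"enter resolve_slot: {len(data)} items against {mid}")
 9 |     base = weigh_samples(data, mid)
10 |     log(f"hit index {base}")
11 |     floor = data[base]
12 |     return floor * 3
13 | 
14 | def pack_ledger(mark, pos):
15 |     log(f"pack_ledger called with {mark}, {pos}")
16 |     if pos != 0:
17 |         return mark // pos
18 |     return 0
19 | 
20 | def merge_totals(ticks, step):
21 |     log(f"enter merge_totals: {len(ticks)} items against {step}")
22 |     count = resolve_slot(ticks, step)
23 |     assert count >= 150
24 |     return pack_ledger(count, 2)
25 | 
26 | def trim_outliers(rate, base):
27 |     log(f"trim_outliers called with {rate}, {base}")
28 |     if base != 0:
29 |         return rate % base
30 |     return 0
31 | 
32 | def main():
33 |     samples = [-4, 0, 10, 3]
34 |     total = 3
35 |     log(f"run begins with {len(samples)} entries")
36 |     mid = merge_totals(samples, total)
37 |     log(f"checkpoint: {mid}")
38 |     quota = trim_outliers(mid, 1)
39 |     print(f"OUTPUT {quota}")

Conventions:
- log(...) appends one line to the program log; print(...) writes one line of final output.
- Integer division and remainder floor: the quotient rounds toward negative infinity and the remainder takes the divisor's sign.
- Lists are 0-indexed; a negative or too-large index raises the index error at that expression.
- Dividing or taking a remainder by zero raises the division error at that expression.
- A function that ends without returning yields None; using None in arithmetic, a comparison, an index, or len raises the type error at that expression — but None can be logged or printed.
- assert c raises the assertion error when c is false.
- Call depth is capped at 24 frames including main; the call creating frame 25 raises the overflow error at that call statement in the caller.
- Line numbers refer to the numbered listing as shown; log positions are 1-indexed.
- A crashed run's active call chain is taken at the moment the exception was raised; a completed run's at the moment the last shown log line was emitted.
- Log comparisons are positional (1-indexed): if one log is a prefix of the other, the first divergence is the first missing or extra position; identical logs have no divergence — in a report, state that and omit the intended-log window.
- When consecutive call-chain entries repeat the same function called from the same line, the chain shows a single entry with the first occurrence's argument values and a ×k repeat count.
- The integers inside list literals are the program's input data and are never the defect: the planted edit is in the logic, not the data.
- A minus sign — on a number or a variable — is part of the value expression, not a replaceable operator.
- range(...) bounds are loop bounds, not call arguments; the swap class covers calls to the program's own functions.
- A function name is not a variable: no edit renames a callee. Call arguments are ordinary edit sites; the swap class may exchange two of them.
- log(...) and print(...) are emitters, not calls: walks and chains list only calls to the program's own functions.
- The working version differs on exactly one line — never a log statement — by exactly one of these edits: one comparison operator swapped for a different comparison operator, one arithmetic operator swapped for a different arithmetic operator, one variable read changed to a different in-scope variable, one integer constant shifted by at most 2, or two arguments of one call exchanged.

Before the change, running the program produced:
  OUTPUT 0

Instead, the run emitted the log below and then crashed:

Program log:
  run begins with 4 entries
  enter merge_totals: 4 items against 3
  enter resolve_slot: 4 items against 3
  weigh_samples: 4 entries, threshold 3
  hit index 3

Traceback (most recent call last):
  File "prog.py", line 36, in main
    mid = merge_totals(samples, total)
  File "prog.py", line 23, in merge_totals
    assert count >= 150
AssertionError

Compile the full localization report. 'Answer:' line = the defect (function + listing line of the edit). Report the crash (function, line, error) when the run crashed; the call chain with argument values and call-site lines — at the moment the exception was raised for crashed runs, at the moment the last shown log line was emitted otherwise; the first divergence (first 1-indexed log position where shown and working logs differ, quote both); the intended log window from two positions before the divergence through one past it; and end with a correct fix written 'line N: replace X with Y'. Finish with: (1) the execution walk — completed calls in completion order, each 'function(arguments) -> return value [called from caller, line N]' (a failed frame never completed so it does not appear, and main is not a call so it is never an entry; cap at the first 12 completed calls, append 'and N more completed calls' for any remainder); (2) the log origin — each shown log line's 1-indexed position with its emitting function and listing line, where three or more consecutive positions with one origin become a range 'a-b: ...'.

Answer: the defect is in merge_totals at line 23.
Core observation: Only 5 log lines were emitted before the run died; the intended continuation was 'pack_ledger called with 9, 2'.
Crash: merge_totals, line 23, AssertionError.
Call chain: main -> merge_totals([-4, 0, 10, 3], 3) (called at line 36).
First divergence: position 6; the shown log stops at 5 lines while the working version next logs 'pack_ledger called with 9, 2'.
Intended log window:
  4: weigh_samples: 4 entries, threshold 3
  5: hit index 3
  6: pack_ledger called with 9, 2
  7: checkpoint: 4
Execution walk:
  weigh_samples([-4, 0, 10, 3], 3) -> 3  [called from resolve_slot, line 9]
  resolve_slot([-4, 0, 10, 3], 3) -> 9  [called from merge_totals, line 22]
Origin of each log line:
  1: from main, line 35
  2: from merge_totals, line 21
  3: from resolve_slot, line 8
  4: from weigh_samples, line 2
  5: from resolve_slot, line 10
A correct fix: line 23: replace `>=` with `<=`.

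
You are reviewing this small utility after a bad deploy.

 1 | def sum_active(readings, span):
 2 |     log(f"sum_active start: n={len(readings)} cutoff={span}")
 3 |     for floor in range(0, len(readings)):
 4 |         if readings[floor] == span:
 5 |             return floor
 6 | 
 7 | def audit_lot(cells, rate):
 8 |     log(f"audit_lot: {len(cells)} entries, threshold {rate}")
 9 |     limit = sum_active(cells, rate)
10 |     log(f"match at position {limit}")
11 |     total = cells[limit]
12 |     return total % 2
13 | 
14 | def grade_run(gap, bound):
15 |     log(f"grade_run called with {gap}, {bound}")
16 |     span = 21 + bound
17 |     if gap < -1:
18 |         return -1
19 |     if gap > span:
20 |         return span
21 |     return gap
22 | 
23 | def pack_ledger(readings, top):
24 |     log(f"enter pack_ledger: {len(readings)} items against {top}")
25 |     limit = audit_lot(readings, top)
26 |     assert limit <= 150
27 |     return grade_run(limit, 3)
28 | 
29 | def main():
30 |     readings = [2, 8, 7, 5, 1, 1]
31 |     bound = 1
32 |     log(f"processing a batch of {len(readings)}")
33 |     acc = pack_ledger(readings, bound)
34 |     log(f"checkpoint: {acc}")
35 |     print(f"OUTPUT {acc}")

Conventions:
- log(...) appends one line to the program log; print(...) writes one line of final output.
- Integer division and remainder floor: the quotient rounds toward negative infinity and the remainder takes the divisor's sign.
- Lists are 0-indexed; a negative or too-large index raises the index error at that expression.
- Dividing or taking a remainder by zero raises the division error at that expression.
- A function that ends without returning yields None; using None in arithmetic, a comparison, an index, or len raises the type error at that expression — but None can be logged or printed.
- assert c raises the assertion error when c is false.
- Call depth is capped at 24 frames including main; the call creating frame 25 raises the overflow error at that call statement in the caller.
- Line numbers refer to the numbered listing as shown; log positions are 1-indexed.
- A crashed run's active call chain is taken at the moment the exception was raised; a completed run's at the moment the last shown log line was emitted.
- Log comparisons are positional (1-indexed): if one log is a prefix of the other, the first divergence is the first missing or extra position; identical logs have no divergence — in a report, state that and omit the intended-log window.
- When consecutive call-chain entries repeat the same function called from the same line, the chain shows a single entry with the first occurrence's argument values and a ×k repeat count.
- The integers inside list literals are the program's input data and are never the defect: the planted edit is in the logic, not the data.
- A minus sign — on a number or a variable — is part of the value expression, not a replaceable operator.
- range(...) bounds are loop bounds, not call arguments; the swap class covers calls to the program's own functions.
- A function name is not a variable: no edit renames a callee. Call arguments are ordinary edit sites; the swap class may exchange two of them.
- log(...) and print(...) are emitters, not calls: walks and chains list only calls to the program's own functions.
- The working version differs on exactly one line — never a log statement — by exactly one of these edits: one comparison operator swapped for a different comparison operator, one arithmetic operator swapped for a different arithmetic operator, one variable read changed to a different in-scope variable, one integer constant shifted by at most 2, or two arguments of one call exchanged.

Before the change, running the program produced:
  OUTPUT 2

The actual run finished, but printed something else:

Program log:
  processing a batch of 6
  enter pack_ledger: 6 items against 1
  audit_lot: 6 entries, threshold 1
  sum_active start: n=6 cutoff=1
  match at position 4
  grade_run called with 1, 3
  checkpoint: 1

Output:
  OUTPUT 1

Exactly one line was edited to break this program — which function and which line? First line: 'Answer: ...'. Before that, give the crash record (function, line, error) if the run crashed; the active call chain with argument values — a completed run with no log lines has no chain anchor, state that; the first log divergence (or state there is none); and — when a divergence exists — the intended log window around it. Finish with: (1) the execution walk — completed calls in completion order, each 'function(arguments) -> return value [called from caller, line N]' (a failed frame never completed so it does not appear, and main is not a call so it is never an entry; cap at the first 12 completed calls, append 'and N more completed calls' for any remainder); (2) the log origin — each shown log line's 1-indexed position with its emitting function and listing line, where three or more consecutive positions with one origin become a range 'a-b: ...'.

Answer: the defect is in audit_lot at line 12.
Key fact: The earliest visible damage is log position 6 — 'grade_run called with 1, 3' rather than the intended 'grade_run called with 2, 3'.
Call chain: main.
First divergence: position 6; shown 'grade_run called with 1, 3' vs intended 'grade_run called with 2, 3'.
Intended log window:
  4: sum_active start: n=6 cutoff=1
  5: match at position 4
  6: grade_run called with 2, 3
  7: checkpoint: 2
Execution walk:
  sum_active([2, 8, 7, 5, 1, 1], 1) -> 4  [called from audit_lot, line 9]
  audit_lot([2, 8, 7, 5, 1, 1], 1) -> 1  [called from pack_ledger, line 25]
  grade_run(1, 3) -> 1  [called from pack_ledger, line 27]
  pack_ledger([2, 8, 7, 5, 1, 1], 1) -> 1  [called from main, line 33]
Origin of each log line:
  1: logged in main at line 32
  2: logged in pack_ledger at line 24
  3: logged in audit_lot at line 8
  4: logged in sum_active at line 2
  5: logged in audit_lot at line 10
  6: logged in grade_run at line 15
  7: logged in main at line 34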